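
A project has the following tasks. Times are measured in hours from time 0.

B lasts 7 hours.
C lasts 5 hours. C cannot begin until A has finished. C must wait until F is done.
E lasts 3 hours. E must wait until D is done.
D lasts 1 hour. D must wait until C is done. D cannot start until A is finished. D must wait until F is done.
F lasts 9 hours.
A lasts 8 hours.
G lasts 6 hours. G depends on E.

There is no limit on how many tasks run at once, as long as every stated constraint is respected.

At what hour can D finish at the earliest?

F has no prerequisites, so it starts at hour 0 and finishes at hour 9.
A has no prerequisites, so it starts at hour 0 and finishes at hour 8.
C needs all of A (finishes hour 8); F (finishes hour 9). That puts its earliest start at hour 9; it finishes at 9 + 5 = hour 14.
D has to wait for C (finishes hour 14); A (finishes hour 8); F (finishes hour 9). The latest of these is hour 14, so D runs hour 14 to 14 + 1 = hour 15.

15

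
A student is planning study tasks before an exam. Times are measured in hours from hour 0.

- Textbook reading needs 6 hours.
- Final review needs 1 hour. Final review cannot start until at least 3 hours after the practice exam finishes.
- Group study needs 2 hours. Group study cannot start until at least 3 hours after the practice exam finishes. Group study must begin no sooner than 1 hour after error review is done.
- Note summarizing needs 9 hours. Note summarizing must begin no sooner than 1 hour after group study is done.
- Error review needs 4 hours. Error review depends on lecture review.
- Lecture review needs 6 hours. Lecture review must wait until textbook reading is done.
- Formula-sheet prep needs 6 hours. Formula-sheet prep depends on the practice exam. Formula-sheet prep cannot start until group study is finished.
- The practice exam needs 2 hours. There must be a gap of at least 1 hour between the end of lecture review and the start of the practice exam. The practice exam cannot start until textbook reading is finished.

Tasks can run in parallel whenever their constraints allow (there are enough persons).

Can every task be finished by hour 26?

Nothing blocks textbook reading, so it runs from hour 0 to hour 6.
After textbook reading (finishes hour 6), lecture review can start at hour 6 and finishes at hour 12.
Error review waits on lecture review (finishes hour 12), so it starts at hour 12 and finishes at 12 + 4 = hour 16.
The practice exam needs all of lecture review (finishes hour 12, plus 1-hour gap → hour 13); textbook reading (finishes hour 6). That puts its earliest start at hour 13; it finishes at 13 + 2 = hour 15.
Final review waits on the practice exam (finishes hour 15, plus 3-hour gap → hour 18), so it starts at hour 18 and finishes at 18 + 1 = hour 19.
Group study has to wait for the practice exam (finishes hour 15, plus 3-hour gap → hour 18); error review (finishes hour 16, plus 1-hour gap → hour 17). The latest of these is hour 18, so group study runs hour 18 to 18 + 2 = hour 20.
For formula-sheet prep: the practice exam (finishes hour 15); group study (finishes hour 20). Taking the maximum gives a start of hour 20, and it finishes at 20 + 6 = hour 26.
Note summarizing waits on group study (finishes hour 20, plus 1-hour gap → hour 21), so it starts at hour 21 and finishes at 21 + 9 = hour 30.
The earliest everything can be done is hour 30, which is after the deadline of 26, so it is not possible.

No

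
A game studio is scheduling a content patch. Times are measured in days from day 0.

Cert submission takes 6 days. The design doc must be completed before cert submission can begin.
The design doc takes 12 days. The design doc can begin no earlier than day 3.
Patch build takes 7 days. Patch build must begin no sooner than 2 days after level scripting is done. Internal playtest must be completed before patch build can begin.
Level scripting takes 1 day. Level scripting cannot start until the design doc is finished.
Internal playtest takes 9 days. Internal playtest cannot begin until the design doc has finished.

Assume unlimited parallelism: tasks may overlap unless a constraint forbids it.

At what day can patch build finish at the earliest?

After its own release at day 3, the design doc can start at day 3 and finishes at day 15.
Internal playtest cannot begin until the design doc (finishes day 15). It runs from day 15 to 15 + 9 = day 24.
Level scripting waits on the design doc (finishes day 15), so it starts at day 15 and finishes at 15 + 1 = day 16.
Patch build needs all of level scripting (finishes day 16, plus 2-day gap → day 18); internal playtest (finishes day 24). That puts its earliest start at day 24; it finishes at 24 + 7 = day 31.

31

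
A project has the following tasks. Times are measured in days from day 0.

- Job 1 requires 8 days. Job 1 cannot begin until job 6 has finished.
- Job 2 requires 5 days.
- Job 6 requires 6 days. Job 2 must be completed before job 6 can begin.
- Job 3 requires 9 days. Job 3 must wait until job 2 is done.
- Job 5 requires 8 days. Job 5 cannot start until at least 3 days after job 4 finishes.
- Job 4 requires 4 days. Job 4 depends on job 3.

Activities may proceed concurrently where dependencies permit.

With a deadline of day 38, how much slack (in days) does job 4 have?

9

Job 2 can start immediately at day 0; it finishes at day 5.
After job 2 (finishes day 5), job 3 can start at day 5 and finishes at day 14.
After job 3 (finishes day 14), job 4 can start at day 14 and finishes at day 18.

Working backward from the deadline:
Job 5 has no dependents, so it just needs to finish by day 38. Starting by 38 − 8 = day 30 achieves that.
Job 4 has to be done before job 5 (must start by day 30, minus 3-day gap → day 27). That means finishing by day 27, i.e. starting by 27 − 4 = day 23.
So job 4 can start as early as day 14 and as late as day 23, giving 23 − 14 = 9 days of slack.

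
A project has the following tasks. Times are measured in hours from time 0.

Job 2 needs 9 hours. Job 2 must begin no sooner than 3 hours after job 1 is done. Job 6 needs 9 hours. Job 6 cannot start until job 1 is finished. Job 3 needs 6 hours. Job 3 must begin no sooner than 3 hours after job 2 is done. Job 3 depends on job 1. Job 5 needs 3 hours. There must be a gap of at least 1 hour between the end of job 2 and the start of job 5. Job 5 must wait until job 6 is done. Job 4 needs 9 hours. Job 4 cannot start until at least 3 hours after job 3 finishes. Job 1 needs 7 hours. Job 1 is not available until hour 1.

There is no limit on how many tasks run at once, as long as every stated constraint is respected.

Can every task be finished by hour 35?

No

Job 1 waits on its own release at hour 1, so it starts at hour 1 and finishes at 1 + 7 = hour 8.
Job 6 cannot begin until job 1 (finishes hour 8). It runs from hour 8 to 8 + 9 = hour 17.
After job 1 (finishes hour 8, plus 3-hour gap → hour 11), job 2 can start at hour 11 and finishes at hour 20.
Job 5 has to wait for job 2 (finishes hour 20, plus 1-hour gap → hour 21); job 6 (finishes hour 17). The latest of these is hour 21, so job 5 runs hour 21 to 21 + 3 = hour 24.
Job 3 has to wait for job 2 (finishes hour 20, plus 3-hour gap → hour 23); job 1 (finishes hour 8). The latest of these is hour 23, so job 3 runs hour 23 to 23 + 6 = hour 29.
Job 4 cannot begin until job 3 (finishes hour 29, plus 3-hour gap → hour 32). It runs from hour 32 to 32 + 9 = hour 41.
The earliest everything can be done is hour 41, which is after the deadline of 35, so it is not possible.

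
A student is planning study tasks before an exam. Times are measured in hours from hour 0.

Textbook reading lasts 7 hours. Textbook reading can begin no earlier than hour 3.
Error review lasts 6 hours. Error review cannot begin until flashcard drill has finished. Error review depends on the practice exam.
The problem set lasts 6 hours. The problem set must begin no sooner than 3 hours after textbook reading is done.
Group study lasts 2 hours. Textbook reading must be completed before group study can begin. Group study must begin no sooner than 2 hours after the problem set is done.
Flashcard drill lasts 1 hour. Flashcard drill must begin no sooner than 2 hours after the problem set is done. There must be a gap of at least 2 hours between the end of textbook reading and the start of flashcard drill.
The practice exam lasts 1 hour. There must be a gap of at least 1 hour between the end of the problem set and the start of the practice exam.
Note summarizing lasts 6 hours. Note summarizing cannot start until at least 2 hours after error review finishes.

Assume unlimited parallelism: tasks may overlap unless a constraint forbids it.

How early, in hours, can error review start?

22

Textbook reading waits on its own release at hour 3, so it starts at hour 3 and finishes at 3 + 7 = hour 10.
The problem set cannot begin until textbook reading (finishes hour 10, plus 3-hour gap → hour 13). It runs from hour 13 to 13 + 6 = hour 19.
The practice exam waits on the problem set (finishes hour 19, plus 1-hour gap → hour 20), so it starts at hour 20 and finishes at 20 + 1 = hour 21.
Flashcard drill cannot start until the problem set (finishes hour 19, plus 2-hour gap → hour 21); textbook reading (finishes hour 10, plus 2-hour gap → hour 12). The controlling bound is hour 21, so flashcard drill finishes at 21 + 1 = hour 22.
Error review waits on flashcard drill (finishes hour 22); the practice exam (finishes hour 21). The latest of these is hour 22, which is the earliest error review can start.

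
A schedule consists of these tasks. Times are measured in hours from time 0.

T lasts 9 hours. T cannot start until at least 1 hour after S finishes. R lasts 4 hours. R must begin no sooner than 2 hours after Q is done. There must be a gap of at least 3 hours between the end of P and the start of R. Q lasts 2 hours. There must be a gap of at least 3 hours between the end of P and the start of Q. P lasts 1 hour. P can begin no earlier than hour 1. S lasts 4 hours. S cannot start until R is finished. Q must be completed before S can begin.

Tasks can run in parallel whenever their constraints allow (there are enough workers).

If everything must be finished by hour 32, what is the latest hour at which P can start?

T has no dependents, so it just needs to finish by hour 32. Starting by 32 − 9 = hour 23 achieves that.
S has to be done before T (must start by hour 23, minus 1-hour gap → hour 22). That means finishing by hour 22, i.e. starting by 22 − 4 = hour 18.
R must finish before S (must start by hour 18). With a 4-hour duration, R must start by 18 − 4 = hour 14.
Q has several dependents: R (must start by hour 14, minus 2-hour gap → hour 12); S (must start by hour 18). The earliest of those limits is hour 12, so Q must start by 12 − 2 = hour 10.
P has several dependents: Q (must start by hour 10, minus 3-hour gap → hour 7); R (must start by hour 14, minus 3-hour gap → hour 11). The earliest of those limits is hour 7, so P must start by 7 − 1 = hour 6.

6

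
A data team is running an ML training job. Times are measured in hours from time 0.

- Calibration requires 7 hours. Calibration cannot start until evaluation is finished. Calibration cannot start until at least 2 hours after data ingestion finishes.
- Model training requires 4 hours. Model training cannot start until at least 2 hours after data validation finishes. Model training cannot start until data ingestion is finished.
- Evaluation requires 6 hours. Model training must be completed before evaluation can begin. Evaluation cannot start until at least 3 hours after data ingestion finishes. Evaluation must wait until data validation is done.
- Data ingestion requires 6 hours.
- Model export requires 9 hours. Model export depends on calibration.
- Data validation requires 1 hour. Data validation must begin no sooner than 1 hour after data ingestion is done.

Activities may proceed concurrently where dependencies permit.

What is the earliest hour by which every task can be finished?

36

Data ingestion has no prerequisites, so it starts at hour 0 and finishes at hour 6.
Data validation waits on data ingestion (finishes hour 6, plus 1-hour gap → hour 7), so it starts at hour 7 and finishes at 7 + 1 = hour 8.
Model training has to wait for data validation (finishes hour 8, plus 2-hour gap → hour 10); data ingestion (finishes hour 6). The latest of these is hour 10, so model training runs hour 10 to 10 + 4 = hour 14.
Evaluation needs all of model training (finishes hour 14); data ingestion (finishes hour 6, plus 3-hour gap → hour 9); data validation (finishes hour 8). That puts its earliest start at hour 14; it finishes at 14 + 6 = hour 20.
Calibration has to wait for evaluation (finishes hour 20); data ingestion (finishes hour 6, plus 2-hour gap → hour 8). The latest of these is hour 20, so calibration runs hour 20 to 20 + 7 = hour 27.
After calibration (finishes hour 27), model export can start at hour 27 and finishes at hour 36.
All tasks are finished once the last one completes. Finish times: Data ingestion at 6, Data validation at 8, Model training at 14, Evaluation at 20, Calibration at 27, Model export at 36. The latest is hour 36.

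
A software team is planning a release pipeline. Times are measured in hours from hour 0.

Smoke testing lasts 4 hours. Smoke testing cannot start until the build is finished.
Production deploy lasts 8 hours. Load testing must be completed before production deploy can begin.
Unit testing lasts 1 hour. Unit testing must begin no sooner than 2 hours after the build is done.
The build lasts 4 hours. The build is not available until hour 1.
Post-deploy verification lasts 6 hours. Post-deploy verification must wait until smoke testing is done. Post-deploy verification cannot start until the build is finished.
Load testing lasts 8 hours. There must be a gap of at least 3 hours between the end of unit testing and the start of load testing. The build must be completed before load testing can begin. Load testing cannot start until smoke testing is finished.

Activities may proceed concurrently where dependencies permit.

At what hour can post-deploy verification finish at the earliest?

The build cannot begin until its own release at hour 1. It runs from hour 1 to 1 + 4 = hour 5.
Smoke testing waits on the build (finishes hour 5), so it starts at hour 5 and finishes at 5 + 4 = hour 9.
Post-deploy verification has to wait for smoke testing (finishes hour 9); the build (finishes hour 5). The latest of these is hour 9, so post-deploy verification runs hour 9 to 9 + 6 = hour 15.

15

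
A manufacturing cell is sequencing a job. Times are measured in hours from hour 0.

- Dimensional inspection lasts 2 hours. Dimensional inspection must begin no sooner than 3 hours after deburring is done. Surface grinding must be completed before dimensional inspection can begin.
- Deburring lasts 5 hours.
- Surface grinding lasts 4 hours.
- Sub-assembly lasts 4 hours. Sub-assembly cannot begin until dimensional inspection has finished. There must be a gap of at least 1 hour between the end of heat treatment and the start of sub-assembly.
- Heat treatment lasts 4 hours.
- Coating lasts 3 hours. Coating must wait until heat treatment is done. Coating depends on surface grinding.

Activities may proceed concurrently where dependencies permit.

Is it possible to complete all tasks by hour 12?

Surface grinding can start immediately at hour 0; it finishes at hour 4.
Nothing blocks heat treatment, so it runs from hour 0 to hour 4.
For coating: heat treatment (finishes hour 4); surface grinding (finishes hour 4). Taking the maximum gives a start of hour 4, and it finishes at 4 + 3 = hour 7.
Deburring can start immediately at hour 0; it finishes at hour 5.
Dimensional inspection needs all of deburring (finishes hour 5, plus 3-hour gap → hour 8); surface grinding (finishes hour 4). That puts its earliest start at hour 8; it finishes at 8 + 2 = hour 10.
Sub-assembly cannot start until dimensional inspection (finishes hour 10); heat treatment (finishes hour 4, plus 1-hour gap → hour 5). The controlling bound is hour 10, so sub-assembly finishes at 10 + 4 = hour 14.
The earliest everything can be done is hour 14, which is after the deadline of 12, so it is not possible.

No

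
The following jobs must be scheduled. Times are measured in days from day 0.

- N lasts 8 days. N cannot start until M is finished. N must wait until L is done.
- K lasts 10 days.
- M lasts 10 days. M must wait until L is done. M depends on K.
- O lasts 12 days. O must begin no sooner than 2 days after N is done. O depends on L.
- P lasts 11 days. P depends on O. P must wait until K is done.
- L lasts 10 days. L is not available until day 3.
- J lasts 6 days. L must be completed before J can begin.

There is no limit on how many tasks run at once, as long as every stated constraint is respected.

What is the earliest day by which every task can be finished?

56

L cannot begin until its own release at day 3. It runs from day 3 to 3 + 10 = day 13.
J cannot begin until L (finishes day 13). It runs from day 13 to 13 + 6 = day 19.
Nothing blocks K, so it runs from day 0 to day 10.
For M: L (finishes day 13); K (finishes day 10). Taking the maximum gives a start of day 13, and it finishes at 13 + 10 = day 23.
N needs all of M (finishes day 23); L (finishes day 13). That puts its earliest start at day 23; it finishes at 23 + 8 = day 31.
O needs all of N (finishes day 31, plus 2-day gap → day 33); L (finishes day 13). That puts its earliest start at day 33; it finishes at 33 + 12 = day 45.
P has to wait for O (finishes day 45); K (finishes day 10). The latest of these is day 45, so P runs day 45 to 45 + 11 = day 56.
All tasks are finished once the last one completes. Finish times: J at 19, K at 10, L at 13, M at 23, N at 31, O at 45, P at 56. The latest is day 56.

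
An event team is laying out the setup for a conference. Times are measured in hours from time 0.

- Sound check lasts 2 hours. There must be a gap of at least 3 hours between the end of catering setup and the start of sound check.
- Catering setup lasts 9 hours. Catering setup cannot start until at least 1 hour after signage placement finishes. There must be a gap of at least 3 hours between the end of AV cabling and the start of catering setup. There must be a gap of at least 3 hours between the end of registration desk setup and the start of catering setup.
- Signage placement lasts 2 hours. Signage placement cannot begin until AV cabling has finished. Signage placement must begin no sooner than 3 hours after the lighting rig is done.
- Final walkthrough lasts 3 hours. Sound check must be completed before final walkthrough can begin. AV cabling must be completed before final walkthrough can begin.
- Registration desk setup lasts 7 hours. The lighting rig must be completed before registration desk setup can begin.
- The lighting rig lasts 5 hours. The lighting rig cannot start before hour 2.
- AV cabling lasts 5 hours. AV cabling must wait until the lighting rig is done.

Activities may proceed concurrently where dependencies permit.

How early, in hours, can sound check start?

The lighting rig waits on its own release at hour 2, so it starts at hour 2 and finishes at 2 + 5 = hour 7.
Registration desk setup cannot begin until the lighting rig (finishes hour 7). It runs from hour 7 to 7 + 7 = hour 14.
AV cabling waits on the lighting rig (finishes hour 7), so it starts at hour 7 and finishes at 7 + 5 = hour 12.
Signage placement cannot start until AV cabling (finishes hour 12); the lighting rig (finishes hour 7, plus 3-hour gap → hour 10). The controlling bound is hour 12, so signage placement finishes at 12 + 2 = hour 14.
Catering setup has to wait for signage placement (finishes hour 14, plus 1-hour gap → hour 15); AV cabling (finishes hour 12, plus 3-hour gap → hour 15); registration desk setup (finishes hour 14, plus 3-hour gap → hour 17). The latest of these is hour 17, so catering setup runs hour 17 to 17 + 9 = hour 26.
Sound check waits on catering setup (finishes hour 26, plus 3-hour gap → hour 29), so the earliest it can start is hour 29.

29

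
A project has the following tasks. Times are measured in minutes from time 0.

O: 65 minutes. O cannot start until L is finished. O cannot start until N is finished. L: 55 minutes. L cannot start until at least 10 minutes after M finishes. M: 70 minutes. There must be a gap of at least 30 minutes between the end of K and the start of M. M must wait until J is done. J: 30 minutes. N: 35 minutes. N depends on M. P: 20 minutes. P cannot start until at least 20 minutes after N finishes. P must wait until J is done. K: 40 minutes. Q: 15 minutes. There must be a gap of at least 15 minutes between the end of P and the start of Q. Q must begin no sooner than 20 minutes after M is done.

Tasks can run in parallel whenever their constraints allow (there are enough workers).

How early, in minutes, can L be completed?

205

K has no prerequisites, so it starts at minute 0 and finishes at minute 40.
J can start immediately at minute 0; it finishes at minute 30.
M has to wait for K (finishes minute 40, plus 30-minute gap → minute 70); J (finishes minute 30). The latest of these is minute 70, so M runs minute 70 to 70 + 70 = minute 140.
After M (finishes minute 140, plus 10-minute gap → minute 150), L can start at minute 150 and finishes at minute 205.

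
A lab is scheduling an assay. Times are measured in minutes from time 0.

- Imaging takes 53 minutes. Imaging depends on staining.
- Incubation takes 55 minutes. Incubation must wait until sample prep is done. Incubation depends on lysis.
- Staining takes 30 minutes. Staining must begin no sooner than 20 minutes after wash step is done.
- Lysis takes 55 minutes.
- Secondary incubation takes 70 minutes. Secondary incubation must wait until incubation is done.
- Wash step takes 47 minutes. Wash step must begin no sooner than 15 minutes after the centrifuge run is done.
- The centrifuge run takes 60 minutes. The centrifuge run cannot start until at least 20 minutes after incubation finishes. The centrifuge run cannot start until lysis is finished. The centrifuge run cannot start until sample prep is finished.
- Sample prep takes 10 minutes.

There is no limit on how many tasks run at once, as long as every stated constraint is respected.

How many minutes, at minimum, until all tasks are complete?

355

Lysis can start immediately at minute 0; it finishes at minute 55.
Sample prep has no prerequisites, so it starts at minute 0 and finishes at minute 10.
Incubation cannot start until sample prep (finishes minute 10); lysis (finishes minute 55). The controlling bound is minute 55, so incubation finishes at 55 + 55 = minute 110.
After incubation (finishes minute 110), secondary incubation can start at minute 110 and finishes at minute 180.
The centrifuge run cannot start until incubation (finishes minute 110, plus 20-minute gap → minute 130); lysis (finishes minute 55); sample prep (finishes minute 10). The controlling bound is minute 130, so the centrifuge run finishes at 130 + 60 = minute 190.
Wash step cannot begin until the centrifuge run (finishes minute 190, plus 15-minute gap → minute 205). It runs from minute 205 to 205 + 47 = minute 252.
Staining waits on wash step (finishes minute 252, plus 20-minute gap → minute 272), so it starts at minute 272 and finishes at 272 + 30 = minute 302.
After staining (finishes minute 302), imaging can start at minute 302 and finishes at minute 355.
All tasks are finished once the last one completes. Finish times: Sample prep at 10, Lysis at 55, Incubation at 110, The centrifuge run at 190, Wash step at 252, Staining at 302, Secondary incubation at 180, Imaging at 355. The latest is minute 355.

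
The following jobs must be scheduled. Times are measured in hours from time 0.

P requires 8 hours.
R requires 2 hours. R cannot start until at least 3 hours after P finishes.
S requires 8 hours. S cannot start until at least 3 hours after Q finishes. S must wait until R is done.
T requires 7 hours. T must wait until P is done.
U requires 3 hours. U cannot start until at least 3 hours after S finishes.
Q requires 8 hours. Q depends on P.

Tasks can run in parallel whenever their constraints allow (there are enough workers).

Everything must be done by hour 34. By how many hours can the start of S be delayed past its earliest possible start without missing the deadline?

Nothing blocks P, so it runs from hour 0 to hour 8.
After P (finishes hour 8, plus 3-hour gap → hour 11), R can start at hour 11 and finishes at hour 13.
After P (finishes hour 8), Q can start at hour 8 and finishes at hour 16.
S cannot start until Q (finishes hour 16, plus 3-hour gap → hour 19); R (finishes hour 13). The controlling bound is hour 19, so S finishes at 19 + 8 = hour 27.

Working backward from the deadline:
To finish by hour 34, U (duration 3) must start no later than hour 31.
S must finish before U (must start by hour 31, minus 3-hour gap → hour 28). With an 8-hour duration, S must start by 28 − 8 = hour 20.
So S can start as early as hour 19 and as late as hour 20, giving 20 − 19 = 1 hour of slack.

1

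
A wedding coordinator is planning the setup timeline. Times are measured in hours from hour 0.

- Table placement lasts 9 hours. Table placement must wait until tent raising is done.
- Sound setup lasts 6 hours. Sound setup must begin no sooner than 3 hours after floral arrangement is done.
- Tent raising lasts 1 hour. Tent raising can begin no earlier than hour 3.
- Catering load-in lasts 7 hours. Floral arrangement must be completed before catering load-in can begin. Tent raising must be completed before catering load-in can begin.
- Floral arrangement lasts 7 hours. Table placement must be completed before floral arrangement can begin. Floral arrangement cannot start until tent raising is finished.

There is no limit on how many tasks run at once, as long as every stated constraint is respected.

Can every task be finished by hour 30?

Tent raising waits on its own release at hour 3, so it starts at hour 3 and finishes at 3 + 1 = hour 4.
Table placement cannot begin until tent raising (finishes hour 4). It runs from hour 4 to 4 + 9 = hour 13.
For floral arrangement: table placement (finishes hour 13); tent raising (finishes hour 4). Taking the maximum gives a start of hour 13, and it finishes at 13 + 7 = hour 20.
For catering load-in: floral arrangement (finishes hour 20); tent raising (finishes hour 4). Taking the maximum gives a start of hour 20, and it finishes at 20 + 7 = hour 27.
After floral arrangement (finishes hour 20, plus 3-hour gap → hour 23), sound setup can start at hour 23 and finishes at hour 29.
Every task is finished by hour 29, which is no later than the deadline of 30, so the schedule is feasible.

Yes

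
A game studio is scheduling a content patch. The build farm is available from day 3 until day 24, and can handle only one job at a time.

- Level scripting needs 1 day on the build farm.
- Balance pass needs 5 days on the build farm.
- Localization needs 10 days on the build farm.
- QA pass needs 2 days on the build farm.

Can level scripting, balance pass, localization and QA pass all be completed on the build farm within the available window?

Yes

The build farm window is 24 − 3 = 21 days.
Running back to back, the jobs need 1 + 5 + 10 + 2 = 18 days on the build farm.
Since 18 ≤ 21, they fit within the window.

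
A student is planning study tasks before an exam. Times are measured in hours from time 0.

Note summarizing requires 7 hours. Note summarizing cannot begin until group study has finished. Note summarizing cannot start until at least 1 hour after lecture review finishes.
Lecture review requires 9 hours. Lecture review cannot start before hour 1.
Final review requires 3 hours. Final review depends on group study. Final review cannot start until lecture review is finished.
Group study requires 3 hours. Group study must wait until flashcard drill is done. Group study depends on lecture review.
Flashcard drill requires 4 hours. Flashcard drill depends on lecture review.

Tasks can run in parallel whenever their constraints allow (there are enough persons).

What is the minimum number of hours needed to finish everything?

24

After its own release at hour 1, lecture review can start at hour 1 and finishes at hour 10.
Flashcard drill waits on lecture review (finishes hour 10), so it starts at hour 10 and finishes at 10 + 4 = hour 14.
Group study needs all of flashcard drill (finishes hour 14); lecture review (finishes hour 10). That puts its earliest start at hour 14; it finishes at 14 + 3 = hour 17.
Final review needs all of group study (finishes hour 17); lecture review (finishes hour 10). That puts its earliest start at hour 17; it finishes at 17 + 3 = hour 20.
Note summarizing has to wait for group study (finishes hour 17); lecture review (finishes hour 10, plus 1-hour gap → hour 11). The latest of these is hour 17, so note summarizing runs hour 17 to 17 + 7 = hour 24.
All tasks are finished once the last one completes. Finish times: Lecture review at 10, Flashcard drill at 14, Group study at 17, Note summarizing at 24, Final review at 20. The latest is hour 24.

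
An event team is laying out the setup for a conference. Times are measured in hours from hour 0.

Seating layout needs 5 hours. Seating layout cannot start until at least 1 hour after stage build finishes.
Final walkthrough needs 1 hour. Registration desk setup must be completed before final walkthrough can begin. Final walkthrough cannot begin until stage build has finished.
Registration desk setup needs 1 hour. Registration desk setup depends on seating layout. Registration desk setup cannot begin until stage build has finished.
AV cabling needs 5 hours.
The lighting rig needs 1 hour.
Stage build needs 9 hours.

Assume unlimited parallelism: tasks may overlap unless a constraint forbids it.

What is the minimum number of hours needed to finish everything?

AV cabling can start immediately at hour 0; it finishes at hour 5.
The lighting rig can start immediately at hour 0; it finishes at hour 1.
Stage build can start immediately at hour 0; it finishes at hour 9.
After stage build (finishes hour 9, plus 1-hour gap → hour 10), seating layout can start at hour 10 and finishes at hour 15.
Registration desk setup cannot start until seating layout (finishes hour 15); stage build (finishes hour 9). The controlling bound is hour 15, so registration desk setup finishes at 15 + 1 = hour 16.
For final walkthrough: registration desk setup (finishes hour 16); stage build (finishes hour 9). Taking the maximum gives a start of hour 16, and it finishes at 16 + 1 = hour 17.
All tasks are finished once the last one completes. Finish times: Stage build at 9, The lighting rig at 1, AV cabling at 5, Seating layout at 15, Registration desk setup at 16, Final walkthrough at 17. The latest is hour 17.

17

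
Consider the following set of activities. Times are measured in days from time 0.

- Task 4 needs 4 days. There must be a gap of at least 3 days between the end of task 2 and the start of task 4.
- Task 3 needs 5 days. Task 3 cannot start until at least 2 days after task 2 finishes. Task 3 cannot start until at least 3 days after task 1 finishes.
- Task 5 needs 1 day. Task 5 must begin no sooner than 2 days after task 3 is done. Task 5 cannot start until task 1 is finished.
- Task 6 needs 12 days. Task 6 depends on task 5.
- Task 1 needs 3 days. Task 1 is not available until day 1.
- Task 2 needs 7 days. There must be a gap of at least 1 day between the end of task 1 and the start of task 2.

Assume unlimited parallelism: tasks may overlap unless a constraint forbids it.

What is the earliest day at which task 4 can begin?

Task 1 cannot begin until its own release at day 1. It runs from day 1 to 1 + 3 = day 4.
After task 1 (finishes day 4, plus 1-day gap → day 5), task 2 can start at day 5 and finishes at day 12.
Task 4 waits on task 2 (finishes day 12, plus 3-day gap → day 15), so the earliest it can start is day 15.

15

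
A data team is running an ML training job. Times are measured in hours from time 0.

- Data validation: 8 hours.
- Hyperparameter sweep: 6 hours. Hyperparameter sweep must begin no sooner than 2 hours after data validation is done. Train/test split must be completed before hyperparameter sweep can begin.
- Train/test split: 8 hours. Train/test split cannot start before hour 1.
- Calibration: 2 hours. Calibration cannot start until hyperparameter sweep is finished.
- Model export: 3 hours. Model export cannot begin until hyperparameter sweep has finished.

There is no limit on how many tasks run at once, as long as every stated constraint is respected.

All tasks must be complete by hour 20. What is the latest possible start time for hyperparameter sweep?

11

To finish by hour 20, calibration (duration 2) must start no later than hour 18.
To finish by hour 20, model export (duration 3) must start no later than hour 17.
Hyperparameter sweep must finish in time for calibration (must start by hour 18); model export (must start by hour 17). The tightest is hour 17, so hyperparameter sweep must start by 17 − 6 = hour 11.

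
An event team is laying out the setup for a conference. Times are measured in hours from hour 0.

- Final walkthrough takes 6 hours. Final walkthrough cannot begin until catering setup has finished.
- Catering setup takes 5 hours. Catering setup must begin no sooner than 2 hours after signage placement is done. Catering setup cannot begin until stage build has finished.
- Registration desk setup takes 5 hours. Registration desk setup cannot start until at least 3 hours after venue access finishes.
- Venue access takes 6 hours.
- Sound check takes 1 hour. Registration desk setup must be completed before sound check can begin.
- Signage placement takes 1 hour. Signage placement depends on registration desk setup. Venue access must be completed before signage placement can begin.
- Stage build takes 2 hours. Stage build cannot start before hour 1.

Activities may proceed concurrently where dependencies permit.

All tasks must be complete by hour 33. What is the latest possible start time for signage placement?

Final walkthrough has no dependents, so it just needs to finish by hour 33. Starting by 33 − 6 = hour 27 achieves that.
Catering setup has to be done before final walkthrough (must start by hour 27). That means finishing by hour 27, i.e. starting by 27 − 5 = hour 22.
Signage placement must finish before catering setup (must start by hour 22, minus 2-hour gap → hour 20). With a 1-hour duration, signage placement must start by 20 − 1 = hour 19.

19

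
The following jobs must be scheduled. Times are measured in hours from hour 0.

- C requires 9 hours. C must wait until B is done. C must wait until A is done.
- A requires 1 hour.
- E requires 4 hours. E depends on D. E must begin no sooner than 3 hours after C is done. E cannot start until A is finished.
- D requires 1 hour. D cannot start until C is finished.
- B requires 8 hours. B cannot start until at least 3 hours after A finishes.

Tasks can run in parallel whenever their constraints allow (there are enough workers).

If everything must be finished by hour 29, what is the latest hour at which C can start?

Nothing follows E; the deadline of hour 29 is its only limit. It must start by 29 − 4 = hour 25.
D has to be done before E (must start by hour 25). That means finishing by hour 25, i.e. starting by 25 − 1 = hour 24.
For C: D (must start by hour 24); E (must start by hour 25, minus 3-hour gap → hour 22). The most restrictive is hour 22; with a 9-hour duration, C must start by hour 13.

13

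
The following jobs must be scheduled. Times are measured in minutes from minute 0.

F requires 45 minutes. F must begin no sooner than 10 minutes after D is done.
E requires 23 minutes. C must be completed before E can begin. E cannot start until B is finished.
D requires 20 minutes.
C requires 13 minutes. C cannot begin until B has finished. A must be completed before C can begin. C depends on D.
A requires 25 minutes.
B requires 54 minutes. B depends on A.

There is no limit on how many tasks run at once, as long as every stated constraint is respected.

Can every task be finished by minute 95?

No

Nothing blocks D, so it runs from minute 0 to minute 20.
F cannot begin until D (finishes minute 20, plus 10-minute gap → minute 30). It runs from minute 30 to 30 + 45 = minute 75.
A has no prerequisites, so it starts at minute 0 and finishes at minute 25.
B waits on A (finishes minute 25), so it starts at minute 25 and finishes at 25 + 54 = minute 79.
C cannot start until B (finishes minute 79); A (finishes minute 25); D (finishes minute 20). The controlling bound is minute 79, so C finishes at 79 + 13 = minute 92.
E cannot start until C (finishes minute 92); B (finishes minute 79). The controlling bound is minute 92, so E finishes at 92 + 23 = minute 115.
The earliest everything can be done is minute 115, which is after the deadline of 95, so it is not possible.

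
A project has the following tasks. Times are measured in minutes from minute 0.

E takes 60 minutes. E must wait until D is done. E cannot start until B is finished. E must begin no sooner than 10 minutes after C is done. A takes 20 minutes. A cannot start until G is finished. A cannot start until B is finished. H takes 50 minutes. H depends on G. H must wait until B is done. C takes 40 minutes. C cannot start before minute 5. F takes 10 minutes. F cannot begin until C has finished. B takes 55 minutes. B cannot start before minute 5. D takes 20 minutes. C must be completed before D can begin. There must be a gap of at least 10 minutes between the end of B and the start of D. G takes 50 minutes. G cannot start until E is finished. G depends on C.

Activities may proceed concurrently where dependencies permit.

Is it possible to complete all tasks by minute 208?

No

C cannot begin until its own release at minute 5. It runs from minute 5 to 5 + 40 = minute 45.
After C (finishes minute 45), F can start at minute 45 and finishes at minute 55.
B waits on its own release at minute 5, so it starts at minute 5 and finishes at 5 + 55 = minute 60.
D has to wait for C (finishes minute 45); B (finishes minute 60, plus 10-minute gap → minute 70). The latest of these is minute 70, so D runs minute 70 to 70 + 20 = minute 90.
E has to wait for D (finishes minute 90); B (finishes minute 60); C (finishes minute 45, plus 10-minute gap → minute 55). The latest of these is minute 90, so E runs minute 90 to 90 + 60 = minute 150.
G cannot start until E (finishes minute 150); C (finishes minute 45). The controlling bound is minute 150, so G finishes at 150 + 50 = minute 200.
H has to wait for G (finishes minute 200); B (finishes minute 60). The latest of these is minute 200, so H runs minute 200 to 200 + 50 = minute 250.
For A: G (finishes minute 200); B (finishes minute 60). Taking the maximum gives a start of minute 200, and it finishes at 200 + 20 = minute 220.
The earliest everything can be done is minute 250, which is after the deadline of 208, so it is not possible.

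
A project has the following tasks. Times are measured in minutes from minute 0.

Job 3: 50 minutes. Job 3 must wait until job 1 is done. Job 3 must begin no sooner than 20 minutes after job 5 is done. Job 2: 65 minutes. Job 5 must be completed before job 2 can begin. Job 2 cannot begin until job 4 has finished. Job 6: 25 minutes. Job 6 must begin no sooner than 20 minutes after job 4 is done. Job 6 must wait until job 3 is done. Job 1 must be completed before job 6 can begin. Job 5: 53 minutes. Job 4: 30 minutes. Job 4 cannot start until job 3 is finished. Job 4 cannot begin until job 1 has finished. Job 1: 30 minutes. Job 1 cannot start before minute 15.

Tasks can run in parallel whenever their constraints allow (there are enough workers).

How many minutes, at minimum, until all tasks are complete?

Job 5 has no prerequisites, so it starts at minute 0 and finishes at minute 53.
Job 1 cannot begin until its own release at minute 15. It runs from minute 15 to 15 + 30 = minute 45.
Job 3 needs all of job 1 (finishes minute 45); job 5 (finishes minute 53, plus 20-minute gap → minute 73). That puts its earliest start at minute 73; it finishes at 73 + 50 = minute 123.
Job 4 cannot start until job 3 (finishes minute 123); job 1 (finishes minute 45). The controlling bound is minute 123, so job 4 finishes at 123 + 30 = minute 153.
For job 6: job 4 (finishes minute 153, plus 20-minute gap → minute 173); job 3 (finishes minute 123); job 1 (finishes minute 45). Taking the maximum gives a start of minute 173, and it finishes at 173 + 25 = minute 198.
Job 2 cannot start until job 5 (finishes minute 53); job 4 (finishes minute 153). The controlling bound is minute 153, so job 2 finishes at 153 + 65 = minute 218.
All tasks are finished once the last one completes. Finish times: Job 1 at 45, Job 2 at 218, Job 3 at 123, Job 4 at 153, Job 5 at 53, Job 6 at 198. The latest is minute 218.

218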